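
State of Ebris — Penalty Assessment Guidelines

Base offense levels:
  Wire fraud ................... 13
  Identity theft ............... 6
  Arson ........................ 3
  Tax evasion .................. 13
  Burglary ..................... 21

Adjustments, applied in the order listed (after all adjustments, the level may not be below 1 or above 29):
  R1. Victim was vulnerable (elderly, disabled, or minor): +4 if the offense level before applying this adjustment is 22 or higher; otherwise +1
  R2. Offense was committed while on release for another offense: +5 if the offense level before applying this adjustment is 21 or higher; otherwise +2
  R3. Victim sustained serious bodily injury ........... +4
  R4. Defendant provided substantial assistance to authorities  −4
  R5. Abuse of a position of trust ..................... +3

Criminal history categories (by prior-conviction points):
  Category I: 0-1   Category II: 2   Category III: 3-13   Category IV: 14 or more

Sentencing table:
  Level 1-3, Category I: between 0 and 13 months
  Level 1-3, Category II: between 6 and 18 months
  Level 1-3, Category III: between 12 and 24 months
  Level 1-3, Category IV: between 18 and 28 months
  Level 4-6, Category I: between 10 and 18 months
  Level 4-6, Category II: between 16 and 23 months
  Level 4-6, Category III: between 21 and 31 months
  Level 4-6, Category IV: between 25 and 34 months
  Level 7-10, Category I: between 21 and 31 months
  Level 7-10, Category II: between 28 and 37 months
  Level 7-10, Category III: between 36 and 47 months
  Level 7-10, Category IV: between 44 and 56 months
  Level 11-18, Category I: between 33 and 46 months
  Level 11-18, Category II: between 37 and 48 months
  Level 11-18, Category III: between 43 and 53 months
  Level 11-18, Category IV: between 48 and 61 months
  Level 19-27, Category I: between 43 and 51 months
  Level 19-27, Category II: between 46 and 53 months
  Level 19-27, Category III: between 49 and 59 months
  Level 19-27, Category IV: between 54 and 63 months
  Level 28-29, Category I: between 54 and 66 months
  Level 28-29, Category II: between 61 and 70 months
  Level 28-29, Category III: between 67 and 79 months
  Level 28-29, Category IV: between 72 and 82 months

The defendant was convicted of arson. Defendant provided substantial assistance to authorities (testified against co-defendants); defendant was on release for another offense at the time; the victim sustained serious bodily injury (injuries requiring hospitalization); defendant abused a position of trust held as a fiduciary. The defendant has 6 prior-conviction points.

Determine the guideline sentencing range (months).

Base offense level for arson: 3.
R1 does not apply.
R2 applies (level before this adjustment is 3 < 21, so +2): 3 + 2 = 5.
R3 applies: 5 + 4 = 9.
R4 applies: 9 − 4 = 5.
R5 applies: 5 + 3 = 8.
Final offense level: 8.
Criminal history: 6 prior points → Category III (3-13).
Level 8 falls in the 7-10 band.
Grid: Level 7-10 × Category III = 36-47 months.

36-47 months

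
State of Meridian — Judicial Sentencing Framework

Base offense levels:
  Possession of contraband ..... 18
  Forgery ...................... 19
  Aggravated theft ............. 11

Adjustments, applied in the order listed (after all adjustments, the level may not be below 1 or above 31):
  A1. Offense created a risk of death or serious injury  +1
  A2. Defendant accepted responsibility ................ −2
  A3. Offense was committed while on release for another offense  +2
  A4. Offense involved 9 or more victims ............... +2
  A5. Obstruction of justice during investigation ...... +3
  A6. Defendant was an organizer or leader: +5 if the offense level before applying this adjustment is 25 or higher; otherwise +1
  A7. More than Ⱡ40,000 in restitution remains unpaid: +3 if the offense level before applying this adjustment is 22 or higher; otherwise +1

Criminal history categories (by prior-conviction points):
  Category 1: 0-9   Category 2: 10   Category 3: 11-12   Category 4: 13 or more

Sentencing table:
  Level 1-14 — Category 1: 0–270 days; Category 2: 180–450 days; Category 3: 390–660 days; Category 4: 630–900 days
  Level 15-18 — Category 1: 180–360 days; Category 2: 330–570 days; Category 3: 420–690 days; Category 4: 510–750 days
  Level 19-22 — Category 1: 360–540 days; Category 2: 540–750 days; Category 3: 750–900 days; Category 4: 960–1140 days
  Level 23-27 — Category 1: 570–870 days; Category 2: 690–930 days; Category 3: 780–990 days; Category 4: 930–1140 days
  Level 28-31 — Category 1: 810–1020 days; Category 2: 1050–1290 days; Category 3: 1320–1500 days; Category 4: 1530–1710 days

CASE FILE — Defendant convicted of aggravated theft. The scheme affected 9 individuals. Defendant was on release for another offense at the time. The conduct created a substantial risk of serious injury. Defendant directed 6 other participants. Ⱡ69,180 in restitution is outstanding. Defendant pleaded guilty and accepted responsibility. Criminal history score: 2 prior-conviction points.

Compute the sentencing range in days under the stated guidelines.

180-360 days

Base offense level for aggravated theft: 11.
A1 applies: 11 + 1 = 12.
A2 applies: 12 − 2 = 10.
A3 applies: 10 + 2 = 12.
A4 applies: 12 + 2 = 14.
A5 does not apply.
A6 applies (level before this adjustment is 14 < 25, so +1): 14 + 1 = 15.
A7 applies (level before this adjustment is 15 < 22, so +1): 15 + 1 = 16.
Final offense level: 16.
Criminal history: 2 prior points → Category 1 (0-9).
Level 16 falls in the 15-18 band.
Grid: Level 15-18 × Category 1 = 180-360 days.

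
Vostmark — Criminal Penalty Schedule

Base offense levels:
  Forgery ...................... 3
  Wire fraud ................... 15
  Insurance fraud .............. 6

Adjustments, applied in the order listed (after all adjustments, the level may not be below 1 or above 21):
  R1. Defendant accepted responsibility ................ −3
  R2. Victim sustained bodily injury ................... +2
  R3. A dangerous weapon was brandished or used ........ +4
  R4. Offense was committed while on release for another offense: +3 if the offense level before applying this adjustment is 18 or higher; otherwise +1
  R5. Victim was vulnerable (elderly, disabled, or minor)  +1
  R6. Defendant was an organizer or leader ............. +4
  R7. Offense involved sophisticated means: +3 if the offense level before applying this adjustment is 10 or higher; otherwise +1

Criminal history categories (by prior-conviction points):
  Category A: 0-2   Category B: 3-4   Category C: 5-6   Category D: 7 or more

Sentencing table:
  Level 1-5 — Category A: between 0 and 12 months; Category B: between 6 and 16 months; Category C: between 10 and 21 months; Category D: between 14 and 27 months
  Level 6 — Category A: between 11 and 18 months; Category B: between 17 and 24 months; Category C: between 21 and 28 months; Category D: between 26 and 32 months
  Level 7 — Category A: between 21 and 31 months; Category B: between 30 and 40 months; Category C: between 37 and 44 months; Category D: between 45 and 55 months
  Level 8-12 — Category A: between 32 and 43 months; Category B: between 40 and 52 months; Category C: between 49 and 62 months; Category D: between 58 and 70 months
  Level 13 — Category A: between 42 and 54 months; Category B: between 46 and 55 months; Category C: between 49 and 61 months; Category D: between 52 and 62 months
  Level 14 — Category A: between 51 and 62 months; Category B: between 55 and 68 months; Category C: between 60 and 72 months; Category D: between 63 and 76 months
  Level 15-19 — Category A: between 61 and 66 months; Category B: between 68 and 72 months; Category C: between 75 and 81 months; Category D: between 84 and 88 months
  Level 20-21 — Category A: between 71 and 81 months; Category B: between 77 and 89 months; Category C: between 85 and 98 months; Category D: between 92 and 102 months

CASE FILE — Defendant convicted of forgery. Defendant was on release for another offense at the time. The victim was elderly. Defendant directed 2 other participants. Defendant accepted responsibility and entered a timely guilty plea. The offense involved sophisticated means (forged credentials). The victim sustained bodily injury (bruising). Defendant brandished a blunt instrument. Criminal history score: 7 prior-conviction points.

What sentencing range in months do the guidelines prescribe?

Base offense level for forgery: 3.
R1 applies: 3 − 3 = 0.
R2 applies: 0 + 2 = 2.
R3 applies: 2 + 4 = 6.
R4 applies (level before this adjustment is 6 < 18, so +1): 6 + 1 = 7.
R5 applies: 7 + 1 = 8.
R6 applies: 8 + 4 = 12.
R7 applies (level before this adjustment is 12 ≥ 10, so +3): 12 + 3 = 15.
Final offense level: 15.
Criminal history: 7 prior points → Category D (7+).
Level 15 falls in the 15-19 band.
Grid: Level 15-19 × Category D = 84-88 months.

84-88 months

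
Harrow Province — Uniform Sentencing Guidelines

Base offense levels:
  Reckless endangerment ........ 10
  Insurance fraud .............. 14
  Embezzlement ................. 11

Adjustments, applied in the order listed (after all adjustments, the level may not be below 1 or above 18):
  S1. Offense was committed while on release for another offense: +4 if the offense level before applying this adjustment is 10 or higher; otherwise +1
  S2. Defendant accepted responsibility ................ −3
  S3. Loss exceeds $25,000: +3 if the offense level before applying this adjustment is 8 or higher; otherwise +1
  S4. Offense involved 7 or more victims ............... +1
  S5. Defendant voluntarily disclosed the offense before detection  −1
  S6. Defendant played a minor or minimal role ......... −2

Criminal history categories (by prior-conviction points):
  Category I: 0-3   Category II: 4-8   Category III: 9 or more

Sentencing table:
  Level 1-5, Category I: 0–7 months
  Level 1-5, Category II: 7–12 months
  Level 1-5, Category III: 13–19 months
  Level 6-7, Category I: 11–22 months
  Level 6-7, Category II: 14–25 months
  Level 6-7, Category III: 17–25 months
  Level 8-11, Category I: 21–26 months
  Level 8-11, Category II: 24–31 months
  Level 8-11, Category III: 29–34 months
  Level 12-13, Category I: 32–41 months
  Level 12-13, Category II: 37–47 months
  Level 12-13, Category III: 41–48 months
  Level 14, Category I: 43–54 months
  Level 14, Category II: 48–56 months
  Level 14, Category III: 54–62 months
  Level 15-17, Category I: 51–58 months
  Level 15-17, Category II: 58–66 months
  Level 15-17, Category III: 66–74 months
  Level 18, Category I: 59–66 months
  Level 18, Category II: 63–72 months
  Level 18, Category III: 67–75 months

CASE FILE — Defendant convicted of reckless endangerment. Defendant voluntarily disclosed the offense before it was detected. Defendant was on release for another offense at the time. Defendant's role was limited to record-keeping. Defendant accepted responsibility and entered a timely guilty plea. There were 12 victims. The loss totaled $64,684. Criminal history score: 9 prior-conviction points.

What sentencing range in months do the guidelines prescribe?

Base offense level for reckless endangerment: 10.
S1 applies (level before this adjustment is 10 ≥ 10, so +4): 10 + 4 = 14.
S2 applies: 14 − 3 = 11.
S3 applies (level before this adjustment is 11 ≥ 8, so +3): 11 + 3 = 14.
S4 applies: 14 + 1 = 15.
S5 applies: 15 − 1 = 14.
S6 applies: 14 − 2 = 12.
Final offense level: 12.
Criminal history: 9 prior points → Category III (9+).
Level 12 falls in the 12-13 band.
Grid: Level 12-13 × Category III = 41-48 months.

41-48 months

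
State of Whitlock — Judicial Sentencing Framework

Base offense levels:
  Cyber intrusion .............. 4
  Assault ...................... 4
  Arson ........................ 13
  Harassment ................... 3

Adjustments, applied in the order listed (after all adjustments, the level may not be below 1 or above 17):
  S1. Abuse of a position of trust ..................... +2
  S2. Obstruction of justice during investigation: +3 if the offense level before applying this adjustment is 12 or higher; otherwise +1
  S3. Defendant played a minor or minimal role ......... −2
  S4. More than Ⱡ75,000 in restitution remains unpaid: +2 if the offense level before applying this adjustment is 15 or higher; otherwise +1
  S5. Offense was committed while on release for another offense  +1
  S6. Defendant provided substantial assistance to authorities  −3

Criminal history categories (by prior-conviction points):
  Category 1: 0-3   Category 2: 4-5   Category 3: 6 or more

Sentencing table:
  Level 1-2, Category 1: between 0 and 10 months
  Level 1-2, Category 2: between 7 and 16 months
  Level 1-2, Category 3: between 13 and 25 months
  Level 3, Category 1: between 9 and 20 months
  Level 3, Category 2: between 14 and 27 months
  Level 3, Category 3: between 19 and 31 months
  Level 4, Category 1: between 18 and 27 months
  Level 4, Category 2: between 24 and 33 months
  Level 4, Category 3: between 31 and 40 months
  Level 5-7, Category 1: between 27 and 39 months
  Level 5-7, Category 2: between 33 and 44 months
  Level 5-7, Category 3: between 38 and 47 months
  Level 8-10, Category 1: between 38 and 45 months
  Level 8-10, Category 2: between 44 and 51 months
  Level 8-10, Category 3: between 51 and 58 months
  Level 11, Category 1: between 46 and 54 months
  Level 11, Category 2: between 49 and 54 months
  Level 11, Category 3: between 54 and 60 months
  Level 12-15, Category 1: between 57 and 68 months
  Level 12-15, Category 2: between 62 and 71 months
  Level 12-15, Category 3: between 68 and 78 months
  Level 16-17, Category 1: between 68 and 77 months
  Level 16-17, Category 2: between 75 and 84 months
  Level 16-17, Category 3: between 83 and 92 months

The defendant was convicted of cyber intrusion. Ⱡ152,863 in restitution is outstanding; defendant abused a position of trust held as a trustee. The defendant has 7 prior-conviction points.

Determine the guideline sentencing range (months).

Base offense level for cyber intrusion: 4.
S1 applies: 4 + 2 = 6.
S4 applies (level before this adjustment is 6 < 15, so +1): 6 + 1 = 7.
S5 does not apply.
S6 does not apply.
Final offense level: 7.
Criminal history: 7 prior points → Category 3 (6+).
Level 7 falls in the 5-7 band.
Grid: Level 5-7 × Category 3 = 38-47 months.

38-47 months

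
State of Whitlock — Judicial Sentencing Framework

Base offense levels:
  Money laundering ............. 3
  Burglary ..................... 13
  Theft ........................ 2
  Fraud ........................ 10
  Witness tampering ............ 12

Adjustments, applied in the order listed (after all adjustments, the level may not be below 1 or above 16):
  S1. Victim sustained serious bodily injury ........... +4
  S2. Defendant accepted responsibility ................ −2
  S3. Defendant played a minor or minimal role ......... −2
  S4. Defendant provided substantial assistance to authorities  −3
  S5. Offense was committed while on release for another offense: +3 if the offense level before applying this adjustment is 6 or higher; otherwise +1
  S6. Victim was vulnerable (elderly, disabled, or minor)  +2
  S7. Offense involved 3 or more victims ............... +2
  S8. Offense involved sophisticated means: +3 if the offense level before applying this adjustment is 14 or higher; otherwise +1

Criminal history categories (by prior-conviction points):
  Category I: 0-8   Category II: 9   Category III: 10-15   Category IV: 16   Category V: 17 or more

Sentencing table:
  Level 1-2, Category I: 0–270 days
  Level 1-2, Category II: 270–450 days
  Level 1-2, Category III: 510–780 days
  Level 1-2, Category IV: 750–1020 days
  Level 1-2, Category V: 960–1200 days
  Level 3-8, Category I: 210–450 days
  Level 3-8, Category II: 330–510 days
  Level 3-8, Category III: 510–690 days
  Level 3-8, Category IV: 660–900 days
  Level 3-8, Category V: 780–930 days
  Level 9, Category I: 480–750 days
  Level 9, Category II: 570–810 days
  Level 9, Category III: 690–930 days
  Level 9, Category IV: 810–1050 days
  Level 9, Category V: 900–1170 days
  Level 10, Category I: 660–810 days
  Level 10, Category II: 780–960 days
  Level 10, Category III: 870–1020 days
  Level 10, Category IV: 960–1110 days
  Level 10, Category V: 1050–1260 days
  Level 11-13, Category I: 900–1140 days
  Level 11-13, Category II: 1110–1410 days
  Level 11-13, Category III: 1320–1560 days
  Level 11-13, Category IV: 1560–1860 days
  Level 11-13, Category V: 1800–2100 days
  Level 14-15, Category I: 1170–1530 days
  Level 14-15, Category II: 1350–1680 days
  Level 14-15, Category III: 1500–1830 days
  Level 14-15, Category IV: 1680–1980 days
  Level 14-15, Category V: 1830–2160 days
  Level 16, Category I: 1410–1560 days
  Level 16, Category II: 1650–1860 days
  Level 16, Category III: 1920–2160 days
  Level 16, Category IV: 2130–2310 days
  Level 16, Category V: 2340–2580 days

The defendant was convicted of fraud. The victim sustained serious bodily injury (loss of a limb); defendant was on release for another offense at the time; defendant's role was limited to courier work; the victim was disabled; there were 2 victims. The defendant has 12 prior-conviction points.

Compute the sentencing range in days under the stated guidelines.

1920-2160 days

Base offense level for fraud: 10.
S1 applies: 10 + 4 = 14.
S3 applies: 14 − 2 = 12.
S4 does not apply.
S5 applies (level before this adjustment is 12 ≥ 6, so +3): 12 + 3 = 15.
S6 applies: 15 + 2 = 17.
S7 does not apply.
Level 17 exceeds the maximum of 16; capped at 16.
Final offense level: 16.
Criminal history: 12 prior points → Category III (10-15).
Level 16 falls in the 16 band.
Grid: Level 16 × Category III = 1920-2160 days.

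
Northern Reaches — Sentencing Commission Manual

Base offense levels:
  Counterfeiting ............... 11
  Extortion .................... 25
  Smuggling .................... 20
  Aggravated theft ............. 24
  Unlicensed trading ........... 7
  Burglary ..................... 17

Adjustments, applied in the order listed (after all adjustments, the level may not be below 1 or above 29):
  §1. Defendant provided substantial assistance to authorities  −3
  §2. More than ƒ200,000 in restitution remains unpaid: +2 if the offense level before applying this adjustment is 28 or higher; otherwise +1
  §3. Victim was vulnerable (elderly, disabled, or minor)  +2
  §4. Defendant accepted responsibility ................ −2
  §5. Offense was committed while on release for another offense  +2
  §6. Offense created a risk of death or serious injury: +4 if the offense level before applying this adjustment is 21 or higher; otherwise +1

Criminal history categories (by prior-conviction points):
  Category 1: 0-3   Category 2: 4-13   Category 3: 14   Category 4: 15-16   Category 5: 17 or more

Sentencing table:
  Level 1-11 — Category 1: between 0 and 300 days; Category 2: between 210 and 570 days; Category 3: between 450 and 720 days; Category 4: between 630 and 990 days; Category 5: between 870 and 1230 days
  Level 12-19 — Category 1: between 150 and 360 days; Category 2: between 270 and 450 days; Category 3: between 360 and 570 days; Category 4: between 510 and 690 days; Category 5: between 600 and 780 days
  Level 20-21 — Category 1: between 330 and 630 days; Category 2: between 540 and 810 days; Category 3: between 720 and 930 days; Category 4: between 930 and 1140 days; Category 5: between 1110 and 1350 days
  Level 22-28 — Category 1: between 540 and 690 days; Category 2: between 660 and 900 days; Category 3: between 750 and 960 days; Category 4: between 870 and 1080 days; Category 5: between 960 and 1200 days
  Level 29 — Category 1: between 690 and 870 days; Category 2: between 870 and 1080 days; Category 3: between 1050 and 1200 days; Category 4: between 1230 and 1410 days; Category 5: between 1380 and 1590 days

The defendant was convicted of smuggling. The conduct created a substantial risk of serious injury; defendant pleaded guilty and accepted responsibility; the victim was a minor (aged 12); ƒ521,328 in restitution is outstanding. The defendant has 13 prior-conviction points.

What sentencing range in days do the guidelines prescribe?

660-900 days

Base offense level for smuggling: 20.
§2 applies (level before this adjustment is 20 < 28, so +1): 20 + 1 = 21.
§3 applies: 21 + 2 = 23.
§4 applies: 23 − 2 = 21.
§5 does not apply.
§6 applies (level before this adjustment is 21 ≥ 21, so +4): 21 + 4 = 25.
Final offense level: 25.
Criminal history: 13 prior points → Category 2 (4-13).
Level 25 falls in the 22-28 band.
Grid: Level 22-28 × Category 2 = 660-900 days.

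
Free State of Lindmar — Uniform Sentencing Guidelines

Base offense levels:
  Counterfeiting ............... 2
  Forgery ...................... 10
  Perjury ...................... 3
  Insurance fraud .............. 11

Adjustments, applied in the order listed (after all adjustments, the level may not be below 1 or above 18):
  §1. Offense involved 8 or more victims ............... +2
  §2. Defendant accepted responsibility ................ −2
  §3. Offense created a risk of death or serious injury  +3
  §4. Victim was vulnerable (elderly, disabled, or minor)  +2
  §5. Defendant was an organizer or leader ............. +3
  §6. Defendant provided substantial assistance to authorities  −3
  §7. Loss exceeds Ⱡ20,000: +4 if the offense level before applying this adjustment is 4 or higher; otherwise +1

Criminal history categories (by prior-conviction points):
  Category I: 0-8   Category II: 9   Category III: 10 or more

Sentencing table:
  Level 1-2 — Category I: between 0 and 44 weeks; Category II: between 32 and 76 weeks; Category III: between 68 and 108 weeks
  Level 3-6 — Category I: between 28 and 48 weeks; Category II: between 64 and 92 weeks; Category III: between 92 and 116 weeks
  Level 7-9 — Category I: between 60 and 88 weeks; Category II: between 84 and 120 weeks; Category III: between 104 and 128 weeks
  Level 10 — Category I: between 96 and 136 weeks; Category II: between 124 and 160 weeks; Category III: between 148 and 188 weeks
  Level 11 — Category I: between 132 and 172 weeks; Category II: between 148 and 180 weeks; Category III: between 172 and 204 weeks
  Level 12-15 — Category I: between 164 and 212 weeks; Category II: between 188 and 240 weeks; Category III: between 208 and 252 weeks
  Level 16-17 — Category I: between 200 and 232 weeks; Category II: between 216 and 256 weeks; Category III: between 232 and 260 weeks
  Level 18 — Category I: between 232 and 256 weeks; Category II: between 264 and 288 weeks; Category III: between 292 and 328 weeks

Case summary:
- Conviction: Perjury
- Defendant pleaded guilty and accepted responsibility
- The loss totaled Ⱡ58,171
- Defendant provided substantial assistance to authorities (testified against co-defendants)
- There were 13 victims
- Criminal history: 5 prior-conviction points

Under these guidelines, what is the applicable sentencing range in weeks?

0-44 weeks

Base offense level for perjury: 3.
§1 applies: 3 + 2 = 5.
§2 applies: 5 − 2 = 3.
§5 does not apply.
§6 applies: 3 − 3 = 0.
§7 applies (level before this adjustment is 0 < 4, so +1): 0 + 1 = 1.
Final offense level: 1.
Criminal history: 5 prior points → Category I (0-8).
Level 1 falls in the 1-2 band.
Grid: Level 1-2 × Category I = 0-44 weeks.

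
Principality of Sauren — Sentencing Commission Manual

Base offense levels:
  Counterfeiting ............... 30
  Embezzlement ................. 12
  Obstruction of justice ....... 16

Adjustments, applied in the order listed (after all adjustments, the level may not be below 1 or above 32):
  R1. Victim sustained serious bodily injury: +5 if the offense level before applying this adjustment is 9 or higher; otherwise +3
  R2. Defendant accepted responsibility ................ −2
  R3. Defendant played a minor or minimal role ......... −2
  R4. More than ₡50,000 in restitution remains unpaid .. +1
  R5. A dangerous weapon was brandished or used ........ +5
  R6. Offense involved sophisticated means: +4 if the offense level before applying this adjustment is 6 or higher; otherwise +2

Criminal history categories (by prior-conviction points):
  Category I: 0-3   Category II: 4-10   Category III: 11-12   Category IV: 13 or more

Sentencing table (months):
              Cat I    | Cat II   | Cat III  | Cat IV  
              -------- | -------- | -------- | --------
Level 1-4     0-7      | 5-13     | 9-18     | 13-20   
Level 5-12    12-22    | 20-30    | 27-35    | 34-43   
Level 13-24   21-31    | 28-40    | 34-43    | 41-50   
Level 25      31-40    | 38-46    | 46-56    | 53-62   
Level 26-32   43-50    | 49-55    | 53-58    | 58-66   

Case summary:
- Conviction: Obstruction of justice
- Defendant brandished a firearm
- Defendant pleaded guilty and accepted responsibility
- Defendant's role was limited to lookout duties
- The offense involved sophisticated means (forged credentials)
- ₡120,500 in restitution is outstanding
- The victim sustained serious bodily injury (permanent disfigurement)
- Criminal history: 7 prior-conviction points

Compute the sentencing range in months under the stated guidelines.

49-55 months

Base offense level for obstruction of justice: 16.
R1 applies (level before this adjustment is 16 ≥ 9, so +5): 16 + 5 = 21.
R2 applies: 21 − 2 = 19.
R3 applies: 19 − 2 = 17.
R4 applies: 17 + 1 = 18.
R5 applies: 18 + 5 = 23.
R6 applies (level before this adjustment is 23 ≥ 6, so +4): 23 + 4 = 27.
Final offense level: 27.
Criminal history: 7 prior points → Category II (4-10).
Level 27 falls in the 26-32 band.
Grid: Level 26-32 × Category II = 49-55 months.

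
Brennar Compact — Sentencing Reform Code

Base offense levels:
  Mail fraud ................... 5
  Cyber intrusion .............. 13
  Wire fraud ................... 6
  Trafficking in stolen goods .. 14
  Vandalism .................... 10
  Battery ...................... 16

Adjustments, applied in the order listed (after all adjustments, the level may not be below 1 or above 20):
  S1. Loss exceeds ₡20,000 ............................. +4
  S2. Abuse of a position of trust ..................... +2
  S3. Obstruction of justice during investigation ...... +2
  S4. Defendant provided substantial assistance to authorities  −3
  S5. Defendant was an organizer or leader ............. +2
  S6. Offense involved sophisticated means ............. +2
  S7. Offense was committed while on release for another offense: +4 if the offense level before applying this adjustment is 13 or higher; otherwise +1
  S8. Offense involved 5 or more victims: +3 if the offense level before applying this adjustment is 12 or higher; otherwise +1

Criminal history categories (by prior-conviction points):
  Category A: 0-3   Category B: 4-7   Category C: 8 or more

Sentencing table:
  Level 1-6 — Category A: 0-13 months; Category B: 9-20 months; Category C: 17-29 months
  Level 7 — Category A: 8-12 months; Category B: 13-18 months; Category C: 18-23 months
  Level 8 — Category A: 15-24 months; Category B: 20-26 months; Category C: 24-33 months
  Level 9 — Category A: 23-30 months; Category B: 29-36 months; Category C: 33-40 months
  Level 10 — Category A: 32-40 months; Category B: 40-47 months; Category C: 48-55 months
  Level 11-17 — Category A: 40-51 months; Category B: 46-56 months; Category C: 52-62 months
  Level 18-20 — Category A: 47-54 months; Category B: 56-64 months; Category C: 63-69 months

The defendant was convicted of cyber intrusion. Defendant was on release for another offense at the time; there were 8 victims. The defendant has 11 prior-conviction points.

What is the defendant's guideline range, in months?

Base offense level for cyber intrusion: 13.
S4 does not apply.
S5 does not apply.
S7 applies (level before this adjustment is 13 ≥ 13, so +4): 13 + 4 = 17.
S8 applies (level before this adjustment is 17 ≥ 12, so +3): 17 + 3 = 20.
Final offense level: 20.
Criminal history: 11 prior points → Category C (8+).
Level 20 falls in the 18-20 band.
Grid: Level 18-20 × Category C = 63-69 months.

63-69 months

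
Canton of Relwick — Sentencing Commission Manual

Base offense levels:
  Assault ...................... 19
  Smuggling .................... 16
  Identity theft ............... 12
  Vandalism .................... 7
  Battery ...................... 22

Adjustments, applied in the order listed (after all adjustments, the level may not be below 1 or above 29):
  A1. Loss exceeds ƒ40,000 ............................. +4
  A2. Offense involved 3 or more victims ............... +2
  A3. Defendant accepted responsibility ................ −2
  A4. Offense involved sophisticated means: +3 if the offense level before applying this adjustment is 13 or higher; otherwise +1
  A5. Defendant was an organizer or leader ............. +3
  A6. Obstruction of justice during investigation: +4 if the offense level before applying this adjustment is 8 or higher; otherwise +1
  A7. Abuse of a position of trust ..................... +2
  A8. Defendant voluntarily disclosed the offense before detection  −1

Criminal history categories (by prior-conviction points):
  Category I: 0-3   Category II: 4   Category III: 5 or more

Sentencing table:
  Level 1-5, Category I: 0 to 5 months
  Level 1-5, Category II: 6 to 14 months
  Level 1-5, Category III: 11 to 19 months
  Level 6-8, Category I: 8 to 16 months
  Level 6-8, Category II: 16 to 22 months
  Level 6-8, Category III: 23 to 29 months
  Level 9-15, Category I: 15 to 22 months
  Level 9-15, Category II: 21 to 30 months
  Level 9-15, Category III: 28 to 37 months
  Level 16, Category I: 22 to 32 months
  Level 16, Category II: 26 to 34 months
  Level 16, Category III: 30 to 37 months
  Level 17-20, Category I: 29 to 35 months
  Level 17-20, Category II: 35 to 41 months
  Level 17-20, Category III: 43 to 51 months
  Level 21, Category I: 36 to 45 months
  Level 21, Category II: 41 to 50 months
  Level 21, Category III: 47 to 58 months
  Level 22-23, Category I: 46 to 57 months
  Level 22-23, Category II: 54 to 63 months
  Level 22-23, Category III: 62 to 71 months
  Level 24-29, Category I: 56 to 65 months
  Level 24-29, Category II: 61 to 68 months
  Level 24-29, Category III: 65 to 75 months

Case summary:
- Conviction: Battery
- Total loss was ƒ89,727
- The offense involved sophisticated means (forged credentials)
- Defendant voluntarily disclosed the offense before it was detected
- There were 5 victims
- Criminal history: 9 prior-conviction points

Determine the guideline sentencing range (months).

65-75 months

Base offense level for battery: 22.
A1 applies: 22 + 4 = 26.
A2 applies: 26 + 2 = 28.
A4 applies (level before this adjustment is 28 ≥ 13, so +3): 28 + 3 = 31.
A6 does not apply.
A8 applies: 31 − 1 = 30.
Level 30 exceeds the maximum of 29; capped at 29.
Final offense level: 29.
Criminal history: 9 prior points → Category III (5+).
Level 29 falls in the 24-29 band.
Grid: Level 24-29 × Category III = 65-75 months.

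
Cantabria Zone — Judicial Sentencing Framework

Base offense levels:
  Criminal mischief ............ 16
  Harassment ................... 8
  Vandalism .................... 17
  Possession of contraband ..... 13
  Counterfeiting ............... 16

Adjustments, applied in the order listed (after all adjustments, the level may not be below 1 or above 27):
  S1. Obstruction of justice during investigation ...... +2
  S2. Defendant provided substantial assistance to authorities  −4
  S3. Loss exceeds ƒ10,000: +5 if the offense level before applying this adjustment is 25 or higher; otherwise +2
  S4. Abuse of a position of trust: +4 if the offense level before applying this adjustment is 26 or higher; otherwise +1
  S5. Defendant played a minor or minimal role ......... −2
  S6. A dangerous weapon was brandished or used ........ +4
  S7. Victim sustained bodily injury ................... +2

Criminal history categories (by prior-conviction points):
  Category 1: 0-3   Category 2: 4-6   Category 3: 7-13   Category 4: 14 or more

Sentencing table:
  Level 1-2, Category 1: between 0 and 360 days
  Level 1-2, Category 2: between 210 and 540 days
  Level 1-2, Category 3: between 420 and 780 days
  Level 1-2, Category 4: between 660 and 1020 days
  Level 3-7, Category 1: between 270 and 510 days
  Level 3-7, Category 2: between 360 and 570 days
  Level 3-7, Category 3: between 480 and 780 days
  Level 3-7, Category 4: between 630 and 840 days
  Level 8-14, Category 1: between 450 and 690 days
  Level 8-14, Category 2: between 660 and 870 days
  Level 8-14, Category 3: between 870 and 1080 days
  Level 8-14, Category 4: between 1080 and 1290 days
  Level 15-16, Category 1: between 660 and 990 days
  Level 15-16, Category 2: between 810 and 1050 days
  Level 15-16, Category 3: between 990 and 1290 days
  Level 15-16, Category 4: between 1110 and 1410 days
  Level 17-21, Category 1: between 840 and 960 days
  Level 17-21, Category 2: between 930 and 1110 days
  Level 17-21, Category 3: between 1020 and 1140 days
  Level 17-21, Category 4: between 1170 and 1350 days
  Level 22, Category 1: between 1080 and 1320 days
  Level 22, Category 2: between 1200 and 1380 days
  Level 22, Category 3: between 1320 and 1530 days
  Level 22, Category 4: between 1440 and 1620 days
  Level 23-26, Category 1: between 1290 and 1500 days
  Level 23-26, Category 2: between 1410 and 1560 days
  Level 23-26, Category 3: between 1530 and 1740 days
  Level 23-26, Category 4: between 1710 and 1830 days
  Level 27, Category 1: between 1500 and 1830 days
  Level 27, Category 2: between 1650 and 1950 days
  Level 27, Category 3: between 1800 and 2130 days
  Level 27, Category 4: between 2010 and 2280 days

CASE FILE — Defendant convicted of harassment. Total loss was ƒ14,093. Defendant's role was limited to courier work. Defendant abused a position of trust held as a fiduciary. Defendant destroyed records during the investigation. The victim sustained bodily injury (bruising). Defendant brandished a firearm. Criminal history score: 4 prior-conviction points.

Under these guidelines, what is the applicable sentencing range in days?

Base offense level for harassment: 8.
S1 applies: 8 + 2 = 10.
S3 applies (level before this adjustment is 10 < 25, so +2): 10 + 2 = 12.
S4 applies (level before this adjustment is 12 < 26, so +1): 12 + 1 = 13.
S5 applies: 13 − 2 = 11.
S6 applies: 11 + 4 = 15.
S7 applies: 15 + 2 = 17.
Final offense level: 17.
Criminal history: 4 prior points → Category 2 (4-6).
Level 17 falls in the 17-21 band.
Grid: Level 17-21 × Category 2 = 930-1110 days.

930-1110 days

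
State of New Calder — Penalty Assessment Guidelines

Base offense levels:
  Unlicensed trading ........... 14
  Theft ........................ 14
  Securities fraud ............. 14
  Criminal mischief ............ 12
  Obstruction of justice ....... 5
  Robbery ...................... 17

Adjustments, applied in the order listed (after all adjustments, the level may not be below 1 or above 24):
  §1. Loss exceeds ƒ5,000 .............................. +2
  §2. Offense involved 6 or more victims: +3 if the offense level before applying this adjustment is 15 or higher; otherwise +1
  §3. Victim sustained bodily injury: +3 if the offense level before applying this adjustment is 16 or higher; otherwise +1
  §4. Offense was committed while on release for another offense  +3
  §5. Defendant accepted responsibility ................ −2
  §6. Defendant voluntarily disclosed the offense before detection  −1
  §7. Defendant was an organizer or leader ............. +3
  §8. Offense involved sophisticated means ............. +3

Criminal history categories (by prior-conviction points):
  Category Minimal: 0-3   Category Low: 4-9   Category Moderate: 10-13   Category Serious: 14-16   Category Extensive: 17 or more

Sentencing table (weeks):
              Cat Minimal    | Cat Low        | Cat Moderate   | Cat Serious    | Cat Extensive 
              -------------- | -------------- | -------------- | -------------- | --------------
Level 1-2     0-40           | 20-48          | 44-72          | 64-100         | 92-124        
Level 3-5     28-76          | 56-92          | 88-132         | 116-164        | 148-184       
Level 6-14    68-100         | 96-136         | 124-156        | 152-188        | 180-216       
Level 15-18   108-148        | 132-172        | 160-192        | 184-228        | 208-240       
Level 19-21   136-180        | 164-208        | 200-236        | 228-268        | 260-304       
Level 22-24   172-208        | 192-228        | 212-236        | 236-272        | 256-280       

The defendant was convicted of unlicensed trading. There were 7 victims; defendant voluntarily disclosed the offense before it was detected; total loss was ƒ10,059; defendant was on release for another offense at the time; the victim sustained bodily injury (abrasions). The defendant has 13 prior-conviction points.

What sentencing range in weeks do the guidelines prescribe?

Base offense level for unlicensed trading: 14.
§1 applies: 14 + 2 = 16.
§2 applies (level before this adjustment is 16 ≥ 15, so +3): 16 + 3 = 19.
§3 applies (level before this adjustment is 19 ≥ 16, so +3): 19 + 3 = 22.
§4 applies: 22 + 3 = 25.
§6 applies: 25 − 1 = 24.
§7 does not apply.
Final offense level: 24.
Criminal history: 13 prior points → Category Moderate (10-13).
Level 24 falls in the 22-24 band.
Grid: Level 22-24 × Category Moderate = 212-236 weeks.

212-236 weeks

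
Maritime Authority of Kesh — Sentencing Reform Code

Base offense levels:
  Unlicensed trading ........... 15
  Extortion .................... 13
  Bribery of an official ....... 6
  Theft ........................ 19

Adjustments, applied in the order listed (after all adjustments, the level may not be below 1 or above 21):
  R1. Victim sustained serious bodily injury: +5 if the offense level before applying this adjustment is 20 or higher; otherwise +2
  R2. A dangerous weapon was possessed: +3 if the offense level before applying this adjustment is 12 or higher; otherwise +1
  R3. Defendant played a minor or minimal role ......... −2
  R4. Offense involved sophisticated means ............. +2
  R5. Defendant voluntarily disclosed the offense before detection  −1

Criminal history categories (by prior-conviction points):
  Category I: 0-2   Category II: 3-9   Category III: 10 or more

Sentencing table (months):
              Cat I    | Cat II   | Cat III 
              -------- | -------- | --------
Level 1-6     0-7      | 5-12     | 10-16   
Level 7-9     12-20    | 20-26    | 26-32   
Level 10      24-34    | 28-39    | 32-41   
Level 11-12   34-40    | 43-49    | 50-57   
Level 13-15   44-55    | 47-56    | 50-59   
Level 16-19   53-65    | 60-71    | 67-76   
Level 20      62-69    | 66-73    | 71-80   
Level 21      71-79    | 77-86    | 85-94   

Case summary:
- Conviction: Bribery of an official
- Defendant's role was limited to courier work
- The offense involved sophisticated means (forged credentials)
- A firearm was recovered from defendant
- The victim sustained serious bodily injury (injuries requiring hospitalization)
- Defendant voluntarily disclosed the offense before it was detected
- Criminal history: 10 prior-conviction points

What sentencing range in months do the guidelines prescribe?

Base offense level for bribery of an official: 6.
R1 applies (level before this adjustment is 6 < 20, so +2): 6 + 2 = 8.
R2 applies (level before this adjustment is 8 < 12, so +1): 8 + 1 = 9.
R3 applies: 9 − 2 = 7.
R4 applies: 7 + 2 = 9.
R5 applies: 9 − 1 = 8.
Final offense level: 8.
Criminal history: 10 prior points → Category III (10+).
Level 8 falls in the 7-9 band.
Grid: Level 7-9 × Category III = 26-32 months.

26-32 months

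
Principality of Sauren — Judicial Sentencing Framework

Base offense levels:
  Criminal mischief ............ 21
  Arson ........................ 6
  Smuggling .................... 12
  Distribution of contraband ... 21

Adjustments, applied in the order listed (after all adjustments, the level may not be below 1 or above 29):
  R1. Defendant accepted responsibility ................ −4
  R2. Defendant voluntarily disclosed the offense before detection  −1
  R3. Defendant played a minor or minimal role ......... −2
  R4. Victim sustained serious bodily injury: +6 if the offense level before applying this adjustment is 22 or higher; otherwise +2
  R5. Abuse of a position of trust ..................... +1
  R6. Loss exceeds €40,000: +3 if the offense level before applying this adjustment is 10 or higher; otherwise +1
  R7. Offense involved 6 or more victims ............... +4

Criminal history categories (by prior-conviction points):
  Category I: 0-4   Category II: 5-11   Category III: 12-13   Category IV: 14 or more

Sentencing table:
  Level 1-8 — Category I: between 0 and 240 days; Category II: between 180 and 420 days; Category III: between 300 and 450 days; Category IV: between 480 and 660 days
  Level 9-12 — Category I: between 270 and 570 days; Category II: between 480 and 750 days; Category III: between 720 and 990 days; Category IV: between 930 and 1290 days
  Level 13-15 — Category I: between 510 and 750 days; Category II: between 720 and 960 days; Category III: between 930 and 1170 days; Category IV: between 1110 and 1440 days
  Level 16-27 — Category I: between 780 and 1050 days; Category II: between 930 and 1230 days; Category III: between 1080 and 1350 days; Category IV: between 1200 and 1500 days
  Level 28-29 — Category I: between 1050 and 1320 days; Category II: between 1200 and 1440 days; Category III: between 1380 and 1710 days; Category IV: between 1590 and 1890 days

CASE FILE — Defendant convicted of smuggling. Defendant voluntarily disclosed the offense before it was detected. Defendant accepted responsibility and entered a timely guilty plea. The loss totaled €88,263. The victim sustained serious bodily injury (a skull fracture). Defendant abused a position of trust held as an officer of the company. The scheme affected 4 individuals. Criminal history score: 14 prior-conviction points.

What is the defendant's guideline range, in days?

1110-1440 days

Base offense level for smuggling: 12.
R1 applies: 12 − 4 = 8.
R2 applies: 8 − 1 = 7.
R4 applies (level before this adjustment is 7 < 22, so +2): 7 + 2 = 9.
R5 applies: 9 + 1 = 10.
R6 applies (level before this adjustment is 10 ≥ 10, so +3): 10 + 3 = 13.
Final offense level: 13.
Criminal history: 14 prior points → Category IV (14+).
Level 13 falls in the 13-15 band.
Grid: Level 13-15 × Category IV = 1110-1440 days.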